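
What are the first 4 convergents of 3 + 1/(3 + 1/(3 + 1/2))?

3/1, 10/3, 33/10, 76/23

Using the convergent recurrence p_i = a_i*p_{i-1} + p_{i-2}, q_i = a_i*q_{i-1} + q_{i-2} with p_{-2}=0, p_{-1}=1, q_{-2}=1, q_{-1}=0:
  i=0: a_0=3, p_0 = 3*1 + 0 = 3, q_0 = 3*0 + 1 = 1.
  i=1: a_1=3, p_1 = 3*3 + 1 = 10, q_1 = 3*1 + 0 = 3.
  i=2: a_2=3, p_2 = 3*10 + 3 = 33, q_2 = 3*3 + 1 = 10.
  i=3: a_3=2, p_3 = 2*33 + 10 = 76, q_3 = 2*10 + 3 = 23.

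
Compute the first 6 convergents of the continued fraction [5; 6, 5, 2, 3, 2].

Using the convergent recurrence p_i = a_i*p_{i-1} + p_{i-2}, q_i = a_i*q_{i-1} + q_{i-2} with p_{-2}=0, p_{-1}=1, q_{-2}=1, q_{-1}=0:
  i=0: a_0=5, p_0 = 5*1 + 0 = 5, q_0 = 5*0 + 1 = 1.
  i=1: a_1=6, p_1 = 6*5 + 1 = 31, q_1 = 6*1 + 0 = 6.
  i=2: a_2=5, p_2 = 5*31 + 5 = 160, q_2 = 5*6 + 1 = 31.
  i=3: a_3=2, p_3 = 2*160 + 31 = 351, q_3 = 2*31 + 6 = 68.
  i=4: a_4=3, p_4 = 3*351 + 160 = 1213, q_4 = 3*68 + 31 = 235.
  i=5: a_5=2, p_5 = 2*1213 + 351 = 2777, q_5 = 2*235 + 68 = 538.

5/1, 31/6, 160/31, 351/68, 1213/235, 2777/538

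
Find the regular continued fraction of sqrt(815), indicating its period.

[28; (1, 1, 4, 1, 2, 5, 2, 1, 4, 1, 1, 56)]

Write x_i = (sqrt(815) + m_i)/d_i with (m_0, d_0) = (0, 1). a_0 = floor(sqrt(815)) = 28, since 28^2 = 784 <= 815 < 841 = 29^2.
Iterate m_{i+1} = d_i*a_i - m_i, d_{i+1} = (815 - m_{i+1}^2)/d_i, a_{i+1} = floor((a_0 + m_{i+1})/d_{i+1}):
  m_1 = 1*28 - 0 = 28, d_1 = (815 - 28^2)/1 = 31/1 = 31, a_1 = floor((28 + 28)/31) = 1.
  m_2 = 31*1 - 28 = 3, d_2 = (815 - 3^2)/31 = 806/31 = 26, a_2 = floor((28 + 3)/26) = 1.
  m_3 = 26*1 - 3 = 23, d_3 = (815 - 23^2)/26 = 286/26 = 11, a_3 = floor((28 + 23)/11) = 4.
  m_4 = 11*4 - 23 = 21, d_4 = (815 - 21^2)/11 = 374/11 = 34, a_4 = floor((28 + 21)/34) = 1.
  m_5 = 34*1 - 21 = 13, d_5 = (815 - 13^2)/34 = 646/34 = 19, a_5 = floor((28 + 13)/19) = 2.
  m_6 = 19*2 - 13 = 25, d_6 = (815 - 25^2)/19 = 190/19 = 10, a_6 = floor((28 + 25)/10) = 5.
  m_7 = 10*5 - 25 = 25, d_7 = (815 - 25^2)/10 = 190/10 = 19, a_7 = floor((28 + 25)/19) = 2.
  m_8 = 19*2 - 25 = 13, d_8 = (815 - 13^2)/19 = 646/19 = 34, a_8 = floor((28 + 13)/34) = 1.
  m_9 = 34*1 - 13 = 21, d_9 = (815 - 21^2)/34 = 374/34 = 11, a_9 = floor((28 + 21)/11) = 4.
  m_10 = 11*4 - 21 = 23, d_10 = (815 - 23^2)/11 = 286/11 = 26, a_10 = floor((28 + 23)/26) = 1.
  m_11 = 26*1 - 23 = 3, d_11 = (815 - 3^2)/26 = 806/26 = 31, a_11 = floor((28 + 3)/31) = 1.
  m_12 = 31*1 - 3 = 28, d_12 = (815 - 28^2)/31 = 31/31 = 1, a_12 = floor((28 + 28)/1) = 56.
  m_13 = 1*56 - 28 = 28, d_13 = (815 - 28^2)/1 = 31/1 = 31: (m_13, d_13) = (m_1, d_1) = (28, 31), so from here the quotients repeat a_1, ..., a_12; the period length is 12.
Hence the expansion of sqrt(815) is a_0 = 28 followed by the repeating block 1, 1, 4, 1, 2, 5, 2, 1, 4, 1, 1, 56 (period 12).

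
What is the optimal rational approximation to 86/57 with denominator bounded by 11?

3/2

Expand x = 86/57 as a continued fraction with the Euclidean algorithm:
  86 = 1*57 + 29, so a_0 = 1.
  57 = 1*29 + 28, so a_1 = 1.
  29 = 1*28 + 1, so a_2 = 1.
  28 = 28*1 + 0, so a_3 = 28.
so x = [1; 1, 1, 28].
Convergents (p_i = a_i*p_{i-1} + p_{i-2}, q_i = a_i*q_{i-1} + q_{i-2} with p_{-2}=0, p_{-1}=1, q_{-2}=1, q_{-1}=0), until the denominator exceeds 11:
  i=0: a_0=1, p_0 = 1*1 + 0 = 1, q_0 = 1*0 + 1 = 1.
  i=1: a_1=1, p_1 = 1*1 + 1 = 2, q_1 = 1*1 + 0 = 1.
  i=2: a_2=1, p_2 = 1*2 + 1 = 3, q_2 = 1*1 + 1 = 2.
  i=3: a_3=28, p_3 = 28*3 + 2 = 86, q_3 = 28*2 + 1 = 57.
q_3 = 57 > 11, so the last convergent with denominator <= 11 is p_2/q_2 = 3/2.
The closest fraction with denominator <= 11 is either p_2/q_2 or the intermediate fraction (k*p_2 + p_1)/(k*q_2 + q_1) with the largest k >= 1 whose denominator stays <= 11; these approach x as k grows, and every other convergent or intermediate fraction in range is farther away.
Largest k: floor((11 - q_1)/q_2) = floor((11 - 1)/2) = 5.
That gives (5*3 + 2)/(5*2 + 1) = 17/11.
Compare the errors: |x - 3/2| = |86*2 - 3*57|/(57*2) = 1/114, and |x - 17/11| = |86*11 - 17*57|/(57*11) = 23/627.
Cross-multiplying, 1*627 = 627 < 2622 = 23*114, so 1/114 is smaller: the convergent 3/2 is closer to x than 17/11.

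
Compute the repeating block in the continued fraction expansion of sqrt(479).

Write x_i = (sqrt(479) + m_i)/d_i with (m_0, d_0) = (0, 1). a_0 = floor(sqrt(479)) = 21, since 21^2 = 441 <= 479 < 484 = 22^2.
Iterate m_{i+1} = d_i*a_i - m_i, d_{i+1} = (479 - m_{i+1}^2)/d_i, a_{i+1} = floor((a_0 + m_{i+1})/d_{i+1}):
  m_1 = 1*21 - 0 = 21, d_1 = (479 - 21^2)/1 = 38/1 = 38, a_1 = floor((21 + 21)/38) = 1.
  m_2 = 38*1 - 21 = 17, d_2 = (479 - 17^2)/38 = 190/38 = 5, a_2 = floor((21 + 17)/5) = 7.
  m_3 = 5*7 - 17 = 18, d_3 = (479 - 18^2)/5 = 155/5 = 31, a_3 = floor((21 + 18)/31) = 1.
  m_4 = 31*1 - 18 = 13, d_4 = (479 - 13^2)/31 = 310/31 = 10, a_4 = floor((21 + 13)/10) = 3.
  m_5 = 10*3 - 13 = 17, d_5 = (479 - 17^2)/10 = 190/10 = 19, a_5 = floor((21 + 17)/19) = 2.
  m_6 = 19*2 - 17 = 21, d_6 = (479 - 21^2)/19 = 38/19 = 2, a_6 = floor((21 + 21)/2) = 21.
  m_7 = 2*21 - 21 = 21, d_7 = (479 - 21^2)/2 = 38/2 = 19, a_7 = floor((21 + 21)/19) = 2.
  m_8 = 19*2 - 21 = 17, d_8 = (479 - 17^2)/19 = 190/19 = 10, a_8 = floor((21 + 17)/10) = 3.
  m_9 = 10*3 - 17 = 13, d_9 = (479 - 13^2)/10 = 310/10 = 31, a_9 = floor((21 + 13)/31) = 1.
  m_10 = 31*1 - 13 = 18, d_10 = (479 - 18^2)/31 = 155/31 = 5, a_10 = floor((21 + 18)/5) = 7.
  m_11 = 5*7 - 18 = 17, d_11 = (479 - 17^2)/5 = 190/5 = 38, a_11 = floor((21 + 17)/38) = 1.
  m_12 = 38*1 - 17 = 21, d_12 = (479 - 21^2)/38 = 38/38 = 1, a_12 = floor((21 + 21)/1) = 42.
  m_13 = 1*42 - 21 = 21, d_13 = (479 - 21^2)/1 = 38/1 = 38: (m_13, d_13) = (m_1, d_1) = (21, 38), so from here the quotients repeat a_1, ..., a_12; the period length is 12.
Hence the expansion of sqrt(479) is a_0 = 21 followed by the repeating block 1, 7, 1, 3, 2, 21, 2, 3, 1, 7, 1, 42 (period 12).

[21; (1, 7, 1, 3, 2, 21, 2, 3, 1, 7, 1, 42)]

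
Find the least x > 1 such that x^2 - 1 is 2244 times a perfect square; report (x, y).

First expand sqrt(2244) as a continued fraction. With x_i = (sqrt(2244) + m_i)/d_i and (m_0, d_0) = (0, 1): a_0 = floor(sqrt(2244)) = 47, since 47^2 = 2209 <= 2244 < 2304 = 48^2.
Iterate m_{i+1} = d_i*a_i - m_i, d_{i+1} = (2244 - m_{i+1}^2)/d_i, a_{i+1} = floor((a_0 + m_{i+1})/d_{i+1}):
  m_1 = 1*47 - 0 = 47, d_1 = (2244 - 47^2)/1 = 35/1 = 35, a_1 = floor((47 + 47)/35) = 2.
  m_2 = 35*2 - 47 = 23, d_2 = (2244 - 23^2)/35 = 1715/35 = 49, a_2 = floor((47 + 23)/49) = 1.
  m_3 = 49*1 - 23 = 26, d_3 = (2244 - 26^2)/49 = 1568/49 = 32, a_3 = floor((47 + 26)/32) = 2.
  m_4 = 32*2 - 26 = 38, d_4 = (2244 - 38^2)/32 = 800/32 = 25, a_4 = floor((47 + 38)/25) = 3.
  m_5 = 25*3 - 38 = 37, d_5 = (2244 - 37^2)/25 = 875/25 = 35, a_5 = floor((47 + 37)/35) = 2.
  m_6 = 35*2 - 37 = 33, d_6 = (2244 - 33^2)/35 = 1155/35 = 33, a_6 = floor((47 + 33)/33) = 2.
  m_7 = 33*2 - 33 = 33, d_7 = (2244 - 33^2)/33 = 1155/33 = 35, a_7 = floor((47 + 33)/35) = 2.
  m_8 = 35*2 - 33 = 37, d_8 = (2244 - 37^2)/35 = 875/35 = 25, a_8 = floor((47 + 37)/25) = 3.
  m_9 = 25*3 - 37 = 38, d_9 = (2244 - 38^2)/25 = 800/25 = 32, a_9 = floor((47 + 38)/32) = 2.
  m_10 = 32*2 - 38 = 26, d_10 = (2244 - 26^2)/32 = 1568/32 = 49, a_10 = floor((47 + 26)/49) = 1.
  m_11 = 49*1 - 26 = 23, d_11 = (2244 - 23^2)/49 = 1715/49 = 35, a_11 = floor((47 + 23)/35) = 2.
  m_12 = 35*2 - 23 = 47, d_12 = (2244 - 47^2)/35 = 35/35 = 1, a_12 = floor((47 + 47)/1) = 94.
  m_13 = 1*94 - 47 = 47, d_13 = (2244 - 47^2)/1 = 35/1 = 35: (m_13, d_13) = (m_1, d_1) = (47, 35), so from here the quotients repeat a_1, ..., a_12; the period length is 12.
So sqrt(2244) = [47; (2, 1, 2, 3, 2, 2, 2, 3, 2, 1, 2, 94)] with period length k = 12.
k is even, so the fundamental solution of x^2 - 2244y^2 = 1 is (p_{k-1}, q_{k-1}) = (p_11, q_11); compute convergents through index 11.
Convergents (p_i = a_i*p_{i-1} + p_{i-2}, q_i = a_i*q_{i-1} + q_{i-2} with p_{-2}=0, p_{-1}=1, q_{-2}=1, q_{-1}=0):
  i=0: a_0=47, p_0 = 47*1 + 0 = 47, q_0 = 47*0 + 1 = 1.
  i=1: a_1=2, p_1 = 2*47 + 1 = 95, q_1 = 2*1 + 0 = 2.
  i=2: a_2=1, p_2 = 1*95 + 47 = 142, q_2 = 1*2 + 1 = 3.
  i=3: a_3=2, p_3 = 2*142 + 95 = 379, q_3 = 2*3 + 2 = 8.
  i=4: a_4=3, p_4 = 3*379 + 142 = 1279, q_4 = 3*8 + 3 = 27.
  i=5: a_5=2, p_5 = 2*1279 + 379 = 2937, q_5 = 2*27 + 8 = 62.
  i=6: a_6=2, p_6 = 2*2937 + 1279 = 7153, q_6 = 2*62 + 27 = 151.
  i=7: a_7=2, p_7 = 2*7153 + 2937 = 17243, q_7 = 2*151 + 62 = 364.
  i=8: a_8=3, p_8 = 3*17243 + 7153 = 58882, q_8 = 3*364 + 151 = 1243.
  i=9: a_9=2, p_9 = 2*58882 + 17243 = 135007, q_9 = 2*1243 + 364 = 2850.
  i=10: a_10=1, p_10 = 1*135007 + 58882 = 193889, q_10 = 1*2850 + 1243 = 4093.
  i=11: a_11=2, p_11 = 2*193889 + 135007 = 522785, q_11 = 2*4093 + 2850 = 11036.
Check: 522785^2 - 2244*11036^2 = 273304156225 - 273304156224 = 1, so (x, y) = (522785, 11036) solves the equation, and by the theorem it is the least positive solution.

(x, y) = (522785, 11036)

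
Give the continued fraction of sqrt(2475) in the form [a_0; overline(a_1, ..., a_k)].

[49; overline(1, 2, 1, 98)]

Write x_i = (sqrt(2475) + m_i)/d_i with (m_0, d_0) = (0, 1). a_0 = floor(sqrt(2475)) = 49, since 49^2 = 2401 <= 2475 < 2500 = 50^2.
Iterate m_{i+1} = d_i*a_i - m_i, d_{i+1} = (2475 - m_{i+1}^2)/d_i, a_{i+1} = floor((a_0 + m_{i+1})/d_{i+1}):
  m_1 = 1*49 - 0 = 49, d_1 = (2475 - 49^2)/1 = 74/1 = 74, a_1 = floor((49 + 49)/74) = 1.
  m_2 = 74*1 - 49 = 25, d_2 = (2475 - 25^2)/74 = 1850/74 = 25, a_2 = floor((49 + 25)/25) = 2.
  m_3 = 25*2 - 25 = 25, d_3 = (2475 - 25^2)/25 = 1850/25 = 74, a_3 = floor((49 + 25)/74) = 1.
  m_4 = 74*1 - 25 = 49, d_4 = (2475 - 49^2)/74 = 74/74 = 1, a_4 = floor((49 + 49)/1) = 98.
  m_5 = 1*98 - 49 = 49, d_5 = (2475 - 49^2)/1 = 74/1 = 74: (m_5, d_5) = (m_1, d_1) = (49, 74), so from here the quotients repeat a_1, ..., a_4; the period length is 4.
Hence the expansion of sqrt(2475) is a_0 = 49 followed by the repeating block 1, 2, 1, 98 (period 4).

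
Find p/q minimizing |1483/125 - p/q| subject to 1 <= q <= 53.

Expand x = 1483/125 as a continued fraction with the Euclidean algorithm:
  1483 = 11*125 + 108, so a_0 = 11.
  125 = 1*108 + 17, so a_1 = 1.
  108 = 6*17 + 6, so a_2 = 6.
  17 = 2*6 + 5, so a_3 = 2.
  6 = 1*5 + 1, so a_4 = 1.
  5 = 5*1 + 0, so a_5 = 5.
so x = [11; 1, 6, 2, 1, 5].
Convergents (p_i = a_i*p_{i-1} + p_{i-2}, q_i = a_i*q_{i-1} + q_{i-2} with p_{-2}=0, p_{-1}=1, q_{-2}=1, q_{-1}=0), until the denominator exceeds 53:
  i=0: a_0=11, p_0 = 11*1 + 0 = 11, q_0 = 11*0 + 1 = 1.
  i=1: a_1=1, p_1 = 1*11 + 1 = 12, q_1 = 1*1 + 0 = 1.
  i=2: a_2=6, p_2 = 6*12 + 11 = 83, q_2 = 6*1 + 1 = 7.
  i=3: a_3=2, p_3 = 2*83 + 12 = 178, q_3 = 2*7 + 1 = 15.
  i=4: a_4=1, p_4 = 1*178 + 83 = 261, q_4 = 1*15 + 7 = 22.
  i=5: a_5=5, p_5 = 5*261 + 178 = 1483, q_5 = 5*22 + 15 = 125.
q_5 = 125 > 53, so the last convergent with denominator <= 53 is p_4/q_4 = 261/22.
The closest fraction with denominator <= 53 is either p_4/q_4 or the intermediate fraction (k*p_4 + p_3)/(k*q_4 + q_3) with the largest k >= 1 whose denominator stays <= 53; these approach x as k grows, and every other convergent or intermediate fraction in range is farther away.
Largest k: floor((53 - q_3)/q_4) = floor((53 - 15)/22) = 1.
That gives (1*261 + 178)/(1*22 + 15) = 439/37.
Compare the errors: |x - 261/22| = |1483*22 - 261*125|/(125*22) = 1/2750, and |x - 439/37| = |1483*37 - 439*125|/(125*37) = 4/4625.
Cross-multiplying, 1*4625 = 4625 < 11000 = 4*2750, so 1/2750 is smaller: the convergent 261/22 is closer to x than 439/37.

261/22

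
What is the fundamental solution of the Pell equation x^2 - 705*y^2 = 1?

First expand sqrt(705) as a continued fraction. With x_i = (sqrt(705) + m_i)/d_i and (m_0, d_0) = (0, 1): a_0 = floor(sqrt(705)) = 26, since 26^2 = 676 <= 705 < 729 = 27^2.
Iterate m_{i+1} = d_i*a_i - m_i, d_{i+1} = (705 - m_{i+1}^2)/d_i, a_{i+1} = floor((a_0 + m_{i+1})/d_{i+1}):
  m_1 = 1*26 - 0 = 26, d_1 = (705 - 26^2)/1 = 29/1 = 29, a_1 = floor((26 + 26)/29) = 1.
  m_2 = 29*1 - 26 = 3, d_2 = (705 - 3^2)/29 = 696/29 = 24, a_2 = floor((26 + 3)/24) = 1.
  m_3 = 24*1 - 3 = 21, d_3 = (705 - 21^2)/24 = 264/24 = 11, a_3 = floor((26 + 21)/11) = 4.
  m_4 = 11*4 - 21 = 23, d_4 = (705 - 23^2)/11 = 176/11 = 16, a_4 = floor((26 + 23)/16) = 3.
  m_5 = 16*3 - 23 = 25, d_5 = (705 - 25^2)/16 = 80/16 = 5, a_5 = floor((26 + 25)/5) = 10.
  m_6 = 5*10 - 25 = 25, d_6 = (705 - 25^2)/5 = 80/5 = 16, a_6 = floor((26 + 25)/16) = 3.
  m_7 = 16*3 - 25 = 23, d_7 = (705 - 23^2)/16 = 176/16 = 11, a_7 = floor((26 + 23)/11) = 4.
  m_8 = 11*4 - 23 = 21, d_8 = (705 - 21^2)/11 = 264/11 = 24, a_8 = floor((26 + 21)/24) = 1.
  m_9 = 24*1 - 21 = 3, d_9 = (705 - 3^2)/24 = 696/24 = 29, a_9 = floor((26 + 3)/29) = 1.
  m_10 = 29*1 - 3 = 26, d_10 = (705 - 26^2)/29 = 29/29 = 1, a_10 = floor((26 + 26)/1) = 52.
  m_11 = 1*52 - 26 = 26, d_11 = (705 - 26^2)/1 = 29/1 = 29: (m_11, d_11) = (m_1, d_1) = (26, 29), so from here the quotients repeat a_1, ..., a_10; the period length is 10.
So sqrt(705) = [26; (1, 1, 4, 3, 10, 3, 4, 1, 1, 52)] with period length k = 10.
k is even, so the fundamental solution of x^2 - 705y^2 = 1 is (p_{k-1}, q_{k-1}) = (p_9, q_9); compute convergents through index 9.
Convergents (p_i = a_i*p_{i-1} + p_{i-2}, q_i = a_i*q_{i-1} + q_{i-2} with p_{-2}=0, p_{-1}=1, q_{-2}=1, q_{-1}=0):
  i=0: a_0=26, p_0 = 26*1 + 0 = 26, q_0 = 26*0 + 1 = 1.
  i=1: a_1=1, p_1 = 1*26 + 1 = 27, q_1 = 1*1 + 0 = 1.
  i=2: a_2=1, p_2 = 1*27 + 26 = 53, q_2 = 1*1 + 1 = 2.
  i=3: a_3=4, p_3 = 4*53 + 27 = 239, q_3 = 4*2 + 1 = 9.
  i=4: a_4=3, p_4 = 3*239 + 53 = 770, q_4 = 3*9 + 2 = 29.
  i=5: a_5=10, p_5 = 10*770 + 239 = 7939, q_5 = 10*29 + 9 = 299.
  i=6: a_6=3, p_6 = 3*7939 + 770 = 24587, q_6 = 3*299 + 29 = 926.
  i=7: a_7=4, p_7 = 4*24587 + 7939 = 106287, q_7 = 4*926 + 299 = 4003.
  i=8: a_8=1, p_8 = 1*106287 + 24587 = 130874, q_8 = 1*4003 + 926 = 4929.
  i=9: a_9=1, p_9 = 1*130874 + 106287 = 237161, q_9 = 1*4929 + 4003 = 8932.
Check: 237161^2 - 705*8932^2 = 56245339921 - 56245339920 = 1, so (x, y) = (237161, 8932) solves the equation, and by the theorem it is the least positive solution.

(x, y) = (237161, 8932)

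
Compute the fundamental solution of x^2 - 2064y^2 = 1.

(x, y) = (16855, 371)

First expand sqrt(2064) as a continued fraction. With x_i = (sqrt(2064) + m_i)/d_i and (m_0, d_0) = (0, 1): a_0 = floor(sqrt(2064)) = 45, since 45^2 = 2025 <= 2064 < 2116 = 46^2.
Iterate m_{i+1} = d_i*a_i - m_i, d_{i+1} = (2064 - m_{i+1}^2)/d_i, a_{i+1} = floor((a_0 + m_{i+1})/d_{i+1}):
  m_1 = 1*45 - 0 = 45, d_1 = (2064 - 45^2)/1 = 39/1 = 39, a_1 = floor((45 + 45)/39) = 2.
  m_2 = 39*2 - 45 = 33, d_2 = (2064 - 33^2)/39 = 975/39 = 25, a_2 = floor((45 + 33)/25) = 3.
  m_3 = 25*3 - 33 = 42, d_3 = (2064 - 42^2)/25 = 300/25 = 12, a_3 = floor((45 + 42)/12) = 7.
  m_4 = 12*7 - 42 = 42, d_4 = (2064 - 42^2)/12 = 300/12 = 25, a_4 = floor((45 + 42)/25) = 3.
  m_5 = 25*3 - 42 = 33, d_5 = (2064 - 33^2)/25 = 975/25 = 39, a_5 = floor((45 + 33)/39) = 2.
  m_6 = 39*2 - 33 = 45, d_6 = (2064 - 45^2)/39 = 39/39 = 1, a_6 = floor((45 + 45)/1) = 90.
  m_7 = 1*90 - 45 = 45, d_7 = (2064 - 45^2)/1 = 39/1 = 39: (m_7, d_7) = (m_1, d_1) = (45, 39), so from here the quotients repeat a_1, ..., a_6; the period length is 6.
So sqrt(2064) = [45; (2, 3, 7, 3, 2, 90)] with period length k = 6.
k is even, so the fundamental solution of x^2 - 2064y^2 = 1 is (p_{k-1}, q_{k-1}) = (p_5, q_5); compute convergents through index 5.
Convergents (p_i = a_i*p_{i-1} + p_{i-2}, q_i = a_i*q_{i-1} + q_{i-2} with p_{-2}=0, p_{-1}=1, q_{-2}=1, q_{-1}=0):
  i=0: a_0=45, p_0 = 45*1 + 0 = 45, q_0 = 45*0 + 1 = 1.
  i=1: a_1=2, p_1 = 2*45 + 1 = 91, q_1 = 2*1 + 0 = 2.
  i=2: a_2=3, p_2 = 3*91 + 45 = 318, q_2 = 3*2 + 1 = 7.
  i=3: a_3=7, p_3 = 7*318 + 91 = 2317, q_3 = 7*7 + 2 = 51.
  i=4: a_4=3, p_4 = 3*2317 + 318 = 7269, q_4 = 3*51 + 7 = 160.
  i=5: a_5=2, p_5 = 2*7269 + 2317 = 16855, q_5 = 2*160 + 51 = 371.
Check: 16855^2 - 2064*371^2 = 284091025 - 284091024 = 1, so (x, y) = (16855, 371) solves the equation, and by the theorem it is the least positive solution.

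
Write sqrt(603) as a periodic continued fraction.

[24; (1, 1, 3, 1, 23, 1, 3, 1, 1, 48)]

Write x_i = (sqrt(603) + m_i)/d_i with (m_0, d_0) = (0, 1). a_0 = floor(sqrt(603)) = 24, since 24^2 = 576 <= 603 < 625 = 25^2.
Iterate m_{i+1} = d_i*a_i - m_i, d_{i+1} = (603 - m_{i+1}^2)/d_i, a_{i+1} = floor((a_0 + m_{i+1})/d_{i+1}):
  m_1 = 1*24 - 0 = 24, d_1 = (603 - 24^2)/1 = 27/1 = 27, a_1 = floor((24 + 24)/27) = 1.
  m_2 = 27*1 - 24 = 3, d_2 = (603 - 3^2)/27 = 594/27 = 22, a_2 = floor((24 + 3)/22) = 1.
  m_3 = 22*1 - 3 = 19, d_3 = (603 - 19^2)/22 = 242/22 = 11, a_3 = floor((24 + 19)/11) = 3.
  m_4 = 11*3 - 19 = 14, d_4 = (603 - 14^2)/11 = 407/11 = 37, a_4 = floor((24 + 14)/37) = 1.
  m_5 = 37*1 - 14 = 23, d_5 = (603 - 23^2)/37 = 74/37 = 2, a_5 = floor((24 + 23)/2) = 23.
  m_6 = 2*23 - 23 = 23, d_6 = (603 - 23^2)/2 = 74/2 = 37, a_6 = floor((24 + 23)/37) = 1.
  m_7 = 37*1 - 23 = 14, d_7 = (603 - 14^2)/37 = 407/37 = 11, a_7 = floor((24 + 14)/11) = 3.
  m_8 = 11*3 - 14 = 19, d_8 = (603 - 19^2)/11 = 242/11 = 22, a_8 = floor((24 + 19)/22) = 1.
  m_9 = 22*1 - 19 = 3, d_9 = (603 - 3^2)/22 = 594/22 = 27, a_9 = floor((24 + 3)/27) = 1.
  m_10 = 27*1 - 3 = 24, d_10 = (603 - 24^2)/27 = 27/27 = 1, a_10 = floor((24 + 24)/1) = 48.
  m_11 = 1*48 - 24 = 24, d_11 = (603 - 24^2)/1 = 27/1 = 27: (m_11, d_11) = (m_1, d_1) = (24, 27), so from here the quotients repeat a_1, ..., a_10; the period length is 10.
Hence the expansion of sqrt(603) is a_0 = 24 followed by the repeating block 1, 1, 3, 1, 23, 1, 3, 1, 1, 48 (period 10).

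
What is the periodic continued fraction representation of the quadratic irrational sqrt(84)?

Write x_i = (sqrt(84) + m_i)/d_i with (m_0, d_0) = (0, 1). a_0 = floor(sqrt(84)) = 9, since 9^2 = 81 <= 84 < 100 = 10^2.
Iterate m_{i+1} = d_i*a_i - m_i, d_{i+1} = (84 - m_{i+1}^2)/d_i, a_{i+1} = floor((a_0 + m_{i+1})/d_{i+1}):
  m_1 = 1*9 - 0 = 9, d_1 = (84 - 9^2)/1 = 3/1 = 3, a_1 = floor((9 + 9)/3) = 6.
  m_2 = 3*6 - 9 = 9, d_2 = (84 - 9^2)/3 = 3/3 = 1, a_2 = floor((9 + 9)/1) = 18.
  m_3 = 1*18 - 9 = 9, d_3 = (84 - 9^2)/1 = 3/1 = 3: (m_3, d_3) = (m_1, d_1) = (9, 3), so from here the quotients repeat a_1, a_2; the period length is 2.
Hence the expansion of sqrt(84) is a_0 = 9 followed by the repeating block 6, 18 (period 2).

[9; (6, 18)]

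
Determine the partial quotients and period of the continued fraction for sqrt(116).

[10; (1, 3, 2, 1, 4, 1, 2, 3, 1, 20)]

Write x_i = (sqrt(116) + m_i)/d_i with (m_0, d_0) = (0, 1). a_0 = floor(sqrt(116)) = 10, since 10^2 = 100 <= 116 < 121 = 11^2.
Iterate m_{i+1} = d_i*a_i - m_i, d_{i+1} = (116 - m_{i+1}^2)/d_i, a_{i+1} = floor((a_0 + m_{i+1})/d_{i+1}):
  m_1 = 1*10 - 0 = 10, d_1 = (116 - 10^2)/1 = 16/1 = 16, a_1 = floor((10 + 10)/16) = 1.
  m_2 = 16*1 - 10 = 6, d_2 = (116 - 6^2)/16 = 80/16 = 5, a_2 = floor((10 + 6)/5) = 3.
  m_3 = 5*3 - 6 = 9, d_3 = (116 - 9^2)/5 = 35/5 = 7, a_3 = floor((10 + 9)/7) = 2.
  m_4 = 7*2 - 9 = 5, d_4 = (116 - 5^2)/7 = 91/7 = 13, a_4 = floor((10 + 5)/13) = 1.
  m_5 = 13*1 - 5 = 8, d_5 = (116 - 8^2)/13 = 52/13 = 4, a_5 = floor((10 + 8)/4) = 4.
  m_6 = 4*4 - 8 = 8, d_6 = (116 - 8^2)/4 = 52/4 = 13, a_6 = floor((10 + 8)/13) = 1.
  m_7 = 13*1 - 8 = 5, d_7 = (116 - 5^2)/13 = 91/13 = 7, a_7 = floor((10 + 5)/7) = 2.
  m_8 = 7*2 - 5 = 9, d_8 = (116 - 9^2)/7 = 35/7 = 5, a_8 = floor((10 + 9)/5) = 3.
  m_9 = 5*3 - 9 = 6, d_9 = (116 - 6^2)/5 = 80/5 = 16, a_9 = floor((10 + 6)/16) = 1.
  m_10 = 16*1 - 6 = 10, d_10 = (116 - 10^2)/16 = 16/16 = 1, a_10 = floor((10 + 10)/1) = 20.
  m_11 = 1*20 - 10 = 10, d_11 = (116 - 10^2)/1 = 16/1 = 16: (m_11, d_11) = (m_1, d_1) = (10, 16), so from here the quotients repeat a_1, ..., a_10; the period length is 10.
Hence the expansion of sqrt(116) is a_0 = 10 followed by the repeating block 1, 3, 2, 1, 4, 1, 2, 3, 1, 20 (period 10).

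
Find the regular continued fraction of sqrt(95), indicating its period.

Write x_i = (sqrt(95) + m_i)/d_i with (m_0, d_0) = (0, 1). a_0 = floor(sqrt(95)) = 9, since 9^2 = 81 <= 95 < 100 = 10^2.
Iterate m_{i+1} = d_i*a_i - m_i, d_{i+1} = (95 - m_{i+1}^2)/d_i, a_{i+1} = floor((a_0 + m_{i+1})/d_{i+1}):
  m_1 = 1*9 - 0 = 9, d_1 = (95 - 9^2)/1 = 14/1 = 14, a_1 = floor((9 + 9)/14) = 1.
  m_2 = 14*1 - 9 = 5, d_2 = (95 - 5^2)/14 = 70/14 = 5, a_2 = floor((9 + 5)/5) = 2.
  m_3 = 5*2 - 5 = 5, d_3 = (95 - 5^2)/5 = 70/5 = 14, a_3 = floor((9 + 5)/14) = 1.
  m_4 = 14*1 - 5 = 9, d_4 = (95 - 9^2)/14 = 14/14 = 1, a_4 = floor((9 + 9)/1) = 18.
  m_5 = 1*18 - 9 = 9, d_5 = (95 - 9^2)/1 = 14/1 = 14: (m_5, d_5) = (m_1, d_1) = (9, 14), so from here the quotients repeat a_1, ..., a_4; the period length is 4.
Hence the expansion of sqrt(95) is a_0 = 9 followed by the repeating block 1, 2, 1, 18 (period 4).

[9; (1, 2, 1, 18)]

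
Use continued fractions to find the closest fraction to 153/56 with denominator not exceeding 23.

Expand x = 153/56 as a continued fraction with the Euclidean algorithm:
  153 = 2*56 + 41, so a_0 = 2.
  56 = 1*41 + 15, so a_1 = 1.
  41 = 2*15 + 11, so a_2 = 2.
  15 = 1*11 + 4, so a_3 = 1.
  11 = 2*4 + 3, so a_4 = 2.
  4 = 1*3 + 1, so a_5 = 1.
  3 = 3*1 + 0, so a_6 = 3.
so x = [2; 1, 2, 1, 2, 1, 3].
Convergents (p_i = a_i*p_{i-1} + p_{i-2}, q_i = a_i*q_{i-1} + q_{i-2} with p_{-2}=0, p_{-1}=1, q_{-2}=1, q_{-1}=0), until the denominator exceeds 23:
  i=0: a_0=2, p_0 = 2*1 + 0 = 2, q_0 = 2*0 + 1 = 1.
  i=1: a_1=1, p_1 = 1*2 + 1 = 3, q_1 = 1*1 + 0 = 1.
  i=2: a_2=2, p_2 = 2*3 + 2 = 8, q_2 = 2*1 + 1 = 3.
  i=3: a_3=1, p_3 = 1*8 + 3 = 11, q_3 = 1*3 + 1 = 4.
  i=4: a_4=2, p_4 = 2*11 + 8 = 30, q_4 = 2*4 + 3 = 11.
  i=5: a_5=1, p_5 = 1*30 + 11 = 41, q_5 = 1*11 + 4 = 15.
  i=6: a_6=3, p_6 = 3*41 + 30 = 153, q_6 = 3*15 + 11 = 56.
q_6 = 56 > 23, so the last convergent with denominator <= 23 is p_5/q_5 = 41/15.
The closest fraction with denominator <= 23 is either p_5/q_5 or the intermediate fraction (k*p_5 + p_4)/(k*q_5 + q_4) with the largest k >= 1 whose denominator stays <= 23; these approach x as k grows, and every other convergent or intermediate fraction in range is farther away.
Largest k: floor((23 - q_4)/q_5) = floor((23 - 11)/15) = 0.
Since k = 0, no intermediate fraction beyond p_5/q_5 has denominator <= 23, so the convergent 41/15 is the closest (its error is |153*15 - 41*56|/(56*15) = 1/840).

41/15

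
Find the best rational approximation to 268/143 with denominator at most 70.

Expand x = 268/143 as a continued fraction with the Euclidean algorithm:
  268 = 1*143 + 125, so a_0 = 1.
  143 = 1*125 + 18, so a_1 = 1.
  125 = 6*18 + 17, so a_2 = 6.
  18 = 1*17 + 1, so a_3 = 1.
  17 = 17*1 + 0, so a_4 = 17.
so x = [1; 1, 6, 1, 17].
Convergents (p_i = a_i*p_{i-1} + p_{i-2}, q_i = a_i*q_{i-1} + q_{i-2} with p_{-2}=0, p_{-1}=1, q_{-2}=1, q_{-1}=0), until the denominator exceeds 70:
  i=0: a_0=1, p_0 = 1*1 + 0 = 1, q_0 = 1*0 + 1 = 1.
  i=1: a_1=1, p_1 = 1*1 + 1 = 2, q_1 = 1*1 + 0 = 1.
  i=2: a_2=6, p_2 = 6*2 + 1 = 13, q_2 = 6*1 + 1 = 7.
  i=3: a_3=1, p_3 = 1*13 + 2 = 15, q_3 = 1*7 + 1 = 8.
  i=4: a_4=17, p_4 = 17*15 + 13 = 268, q_4 = 17*8 + 7 = 143.
q_4 = 143 > 70, so the last convergent with denominator <= 70 is p_3/q_3 = 15/8.
The closest fraction with denominator <= 70 is either p_3/q_3 or the intermediate fraction (k*p_3 + p_2)/(k*q_3 + q_2) with the largest k >= 1 whose denominator stays <= 70; these approach x as k grows, and every other convergent or intermediate fraction in range is farther away.
Largest k: floor((70 - q_2)/q_3) = floor((70 - 7)/8) = 7.
That gives (7*15 + 13)/(7*8 + 7) = 118/63.
Compare the errors: |x - 15/8| = |268*8 - 15*143|/(143*8) = 1/1144, and |x - 118/63| = |268*63 - 118*143|/(143*63) = 10/9009.
Cross-multiplying, 1*9009 = 9009 < 11440 = 10*1144, so 1/1144 is smaller: the convergent 15/8 is closer to x than 118/63.

15/8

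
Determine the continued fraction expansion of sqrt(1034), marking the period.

[32; (6, 2, 2, 2, 6, 64)]

Write x_i = (sqrt(1034) + m_i)/d_i with (m_0, d_0) = (0, 1). a_0 = floor(sqrt(1034)) = 32, since 32^2 = 1024 <= 1034 < 1089 = 33^2.
Iterate m_{i+1} = d_i*a_i - m_i, d_{i+1} = (1034 - m_{i+1}^2)/d_i, a_{i+1} = floor((a_0 + m_{i+1})/d_{i+1}):
  m_1 = 1*32 - 0 = 32, d_1 = (1034 - 32^2)/1 = 10/1 = 10, a_1 = floor((32 + 32)/10) = 6.
  m_2 = 10*6 - 32 = 28, d_2 = (1034 - 28^2)/10 = 250/10 = 25, a_2 = floor((32 + 28)/25) = 2.
  m_3 = 25*2 - 28 = 22, d_3 = (1034 - 22^2)/25 = 550/25 = 22, a_3 = floor((32 + 22)/22) = 2.
  m_4 = 22*2 - 22 = 22, d_4 = (1034 - 22^2)/22 = 550/22 = 25, a_4 = floor((32 + 22)/25) = 2.
  m_5 = 25*2 - 22 = 28, d_5 = (1034 - 28^2)/25 = 250/25 = 10, a_5 = floor((32 + 28)/10) = 6.
  m_6 = 10*6 - 28 = 32, d_6 = (1034 - 32^2)/10 = 10/10 = 1, a_6 = floor((32 + 32)/1) = 64.
  m_7 = 1*64 - 32 = 32, d_7 = (1034 - 32^2)/1 = 10/1 = 10: (m_7, d_7) = (m_1, d_1) = (32, 10), so from here the quotients repeat a_1, ..., a_6; the period length is 6.
Hence the expansion of sqrt(1034) is a_0 = 32 followed by the repeating block 6, 2, 2, 2, 6, 64 (period 6).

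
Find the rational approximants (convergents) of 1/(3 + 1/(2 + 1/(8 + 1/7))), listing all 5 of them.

0/1, 1/3, 2/7, 17/59, 121/420

Using the convergent recurrence p_i = a_i*p_{i-1} + p_{i-2}, q_i = a_i*q_{i-1} + q_{i-2} with p_{-2}=0, p_{-1}=1, q_{-2}=1, q_{-1}=0:
  i=0: a_0=0, p_0 = 0*1 + 0 = 0, q_0 = 0*0 + 1 = 1.
  i=1: a_1=3, p_1 = 3*0 + 1 = 1, q_1 = 3*1 + 0 = 3.
  i=2: a_2=2, p_2 = 2*1 + 0 = 2, q_2 = 2*3 + 1 = 7.
  i=3: a_3=8, p_3 = 8*2 + 1 = 17, q_3 = 8*7 + 3 = 59.
  i=4: a_4=7, p_4 = 7*17 + 2 = 121, q_4 = 7*59 + 7 = 420.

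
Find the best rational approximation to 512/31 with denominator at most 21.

Expand x = 512/31 as a continued fraction with the Euclidean algorithm:
  512 = 16*31 + 16, so a_0 = 16.
  31 = 1*16 + 15, so a_1 = 1.
  16 = 1*15 + 1, so a_2 = 1.
  15 = 15*1 + 0, so a_3 = 15.
so x = [16; 1, 1, 15].
Convergents (p_i = a_i*p_{i-1} + p_{i-2}, q_i = a_i*q_{i-1} + q_{i-2} with p_{-2}=0, p_{-1}=1, q_{-2}=1, q_{-1}=0), until the denominator exceeds 21:
  i=0: a_0=16, p_0 = 16*1 + 0 = 16, q_0 = 16*0 + 1 = 1.
  i=1: a_1=1, p_1 = 1*16 + 1 = 17, q_1 = 1*1 + 0 = 1.
  i=2: a_2=1, p_2 = 1*17 + 16 = 33, q_2 = 1*1 + 1 = 2.
  i=3: a_3=15, p_3 = 15*33 + 17 = 512, q_3 = 15*2 + 1 = 31.
q_3 = 31 > 21, so the last convergent with denominator <= 21 is p_2/q_2 = 33/2.
The closest fraction with denominator <= 21 is either p_2/q_2 or the intermediate fraction (k*p_2 + p_1)/(k*q_2 + q_1) with the largest k >= 1 whose denominator stays <= 21; these approach x as k grows, and every other convergent or intermediate fraction in range is farther away.
Largest k: floor((21 - q_1)/q_2) = floor((21 - 1)/2) = 10.
That gives (10*33 + 17)/(10*2 + 1) = 347/21.
Compare the errors: |x - 33/2| = |512*2 - 33*31|/(31*2) = 1/62, and |x - 347/21| = |512*21 - 347*31|/(31*21) = 5/651.
Cross-multiplying, 5*62 = 310 < 651 = 1*651, so 5/651 is smaller: the intermediate fraction 347/21 is closer to x than 33/2.

347/21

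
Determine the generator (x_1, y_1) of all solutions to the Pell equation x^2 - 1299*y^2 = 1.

First expand sqrt(1299) as a continued fraction. With x_i = (sqrt(1299) + m_i)/d_i and (m_0, d_0) = (0, 1): a_0 = floor(sqrt(1299)) = 36, since 36^2 = 1296 <= 1299 < 1369 = 37^2.
Iterate m_{i+1} = d_i*a_i - m_i, d_{i+1} = (1299 - m_{i+1}^2)/d_i, a_{i+1} = floor((a_0 + m_{i+1})/d_{i+1}):
  m_1 = 1*36 - 0 = 36, d_1 = (1299 - 36^2)/1 = 3/1 = 3, a_1 = floor((36 + 36)/3) = 24.
  m_2 = 3*24 - 36 = 36, d_2 = (1299 - 36^2)/3 = 3/3 = 1, a_2 = floor((36 + 36)/1) = 72.
  m_3 = 1*72 - 36 = 36, d_3 = (1299 - 36^2)/1 = 3/1 = 3: (m_3, d_3) = (m_1, d_1) = (36, 3), so from here the quotients repeat a_1, a_2; the period length is 2.
So sqrt(1299) = [36; (24, 72)] with period length k = 2.
k is even, so the fundamental solution of x^2 - 1299y^2 = 1 is (p_{k-1}, q_{k-1}) = (p_1, q_1); compute convergents through index 1.
Convergents (p_i = a_i*p_{i-1} + p_{i-2}, q_i = a_i*q_{i-1} + q_{i-2} with p_{-2}=0, p_{-1}=1, q_{-2}=1, q_{-1}=0):
  i=0: a_0=36, p_0 = 36*1 + 0 = 36, q_0 = 36*0 + 1 = 1.
  i=1: a_1=24, p_1 = 24*36 + 1 = 865, q_1 = 24*1 + 0 = 24.
Check: 865^2 - 1299*24^2 = 748225 - 748224 = 1, so (x, y) = (865, 24) solves the equation, and by the theorem it is the least positive solution.

(x, y) = (865, 24)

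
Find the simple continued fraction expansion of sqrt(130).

Write x_i = (sqrt(130) + m_i)/d_i with (m_0, d_0) = (0, 1). a_0 = floor(sqrt(130)) = 11, since 11^2 = 121 <= 130 < 144 = 12^2.
Iterate m_{i+1} = d_i*a_i - m_i, d_{i+1} = (130 - m_{i+1}^2)/d_i, a_{i+1} = floor((a_0 + m_{i+1})/d_{i+1}):
  m_1 = 1*11 - 0 = 11, d_1 = (130 - 11^2)/1 = 9/1 = 9, a_1 = floor((11 + 11)/9) = 2.
  m_2 = 9*2 - 11 = 7, d_2 = (130 - 7^2)/9 = 81/9 = 9, a_2 = floor((11 + 7)/9) = 2.
  m_3 = 9*2 - 7 = 11, d_3 = (130 - 11^2)/9 = 9/9 = 1, a_3 = floor((11 + 11)/1) = 22.
  m_4 = 1*22 - 11 = 11, d_4 = (130 - 11^2)/1 = 9/1 = 9: (m_4, d_4) = (m_1, d_1) = (11, 9), so from here the quotients repeat a_1, ..., a_3; the period length is 3.
Hence the expansion of sqrt(130) is a_0 = 11 followed by the repeating block 2, 2, 22 (period 3).

[11; (2, 2, 22)]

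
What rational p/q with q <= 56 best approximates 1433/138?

Expand x = 1433/138 as a continued fraction with the Euclidean algorithm:
  1433 = 10*138 + 53, so a_0 = 10.
  138 = 2*53 + 32, so a_1 = 2.
  53 = 1*32 + 21, so a_2 = 1.
  32 = 1*21 + 11, so a_3 = 1.
  21 = 1*11 + 10, so a_4 = 1.
  11 = 1*10 + 1, so a_5 = 1.
  10 = 10*1 + 0, so a_6 = 10.
so x = [10; 2, 1, 1, 1, 1, 10].
Convergents (p_i = a_i*p_{i-1} + p_{i-2}, q_i = a_i*q_{i-1} + q_{i-2} with p_{-2}=0, p_{-1}=1, q_{-2}=1, q_{-1}=0), until the denominator exceeds 56:
  i=0: a_0=10, p_0 = 10*1 + 0 = 10, q_0 = 10*0 + 1 = 1.
  i=1: a_1=2, p_1 = 2*10 + 1 = 21, q_1 = 2*1 + 0 = 2.
  i=2: a_2=1, p_2 = 1*21 + 10 = 31, q_2 = 1*2 + 1 = 3.
  i=3: a_3=1, p_3 = 1*31 + 21 = 52, q_3 = 1*3 + 2 = 5.
  i=4: a_4=1, p_4 = 1*52 + 31 = 83, q_4 = 1*5 + 3 = 8.
  i=5: a_5=1, p_5 = 1*83 + 52 = 135, q_5 = 1*8 + 5 = 13.
  i=6: a_6=10, p_6 = 10*135 + 83 = 1433, q_6 = 10*13 + 8 = 138.
q_6 = 138 > 56, so the last convergent with denominator <= 56 is p_5/q_5 = 135/13.
The closest fraction with denominator <= 56 is either p_5/q_5 or the intermediate fraction (k*p_5 + p_4)/(k*q_5 + q_4) with the largest k >= 1 whose denominator stays <= 56; these approach x as k grows, and every other convergent or intermediate fraction in range is farther away.
Largest k: floor((56 - q_4)/q_5) = floor((56 - 8)/13) = 3.
That gives (3*135 + 83)/(3*13 + 8) = 488/47.
Compare the errors: |x - 135/13| = |1433*13 - 135*138|/(138*13) = 1/1794, and |x - 488/47| = |1433*47 - 488*138|/(138*47) = 7/6486.
Cross-multiplying, 1*6486 = 6486 < 12558 = 7*1794, so 1/1794 is smaller: the convergent 135/13 is closer to x than 488/47.

135/13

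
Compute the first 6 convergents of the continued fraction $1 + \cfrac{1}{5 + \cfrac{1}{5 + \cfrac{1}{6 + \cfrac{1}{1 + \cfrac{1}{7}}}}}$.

1/1, 6/5, 31/26, 192/161, 223/187, 1753/1470

Using the convergent recurrence p_i = a_i*p_{i-1} + p_{i-2}, q_i = a_i*q_{i-1} + q_{i-2} with p_{-2}=0, p_{-1}=1, q_{-2}=1, q_{-1}=0:
  i=0: a_0=1, p_0 = 1*1 + 0 = 1, q_0 = 1*0 + 1 = 1.
  i=1: a_1=5, p_1 = 5*1 + 1 = 6, q_1 = 5*1 + 0 = 5.
  i=2: a_2=5, p_2 = 5*6 + 1 = 31, q_2 = 5*5 + 1 = 26.
  i=3: a_3=6, p_3 = 6*31 + 6 = 192, q_3 = 6*26 + 5 = 161.
  i=4: a_4=1, p_4 = 1*192 + 31 = 223, q_4 = 1*161 + 26 = 187.
  i=5: a_5=7, p_5 = 7*223 + 192 = 1753, q_5 = 7*187 + 161 = 1470.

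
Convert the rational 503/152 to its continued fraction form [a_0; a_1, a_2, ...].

[3; 3, 4, 3, 1, 2]

Run the Euclidean algorithm on 503 and 152; the successive quotients are the partial quotients a_0, a_1, ... (each step inverts the fractional part left over by the previous one):
  503 = 3*152 + 47, so a_0 = 3.
  152 = 3*47 + 11, so a_1 = 3.
  47 = 4*11 + 3, so a_2 = 4.
  11 = 3*3 + 2, so a_3 = 3.
  3 = 1*2 + 1, so a_4 = 1.
  2 = 2*1 + 0, so a_5 = 2.
The remainder reaches 0 after 6 divisions, so the expansion has 6 partial quotients, read off in order.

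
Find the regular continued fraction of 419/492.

[0; 1, 5, 1, 2, 1, 5, 3]

Run the Euclidean algorithm on 419 and 492; the successive quotients are the partial quotients a_0, a_1, ... (each step inverts the fractional part left over by the previous one):
  419 = 0*492 + 419, so a_0 = 0.
  492 = 1*419 + 73, so a_1 = 1.
  419 = 5*73 + 54, so a_2 = 5.
  73 = 1*54 + 19, so a_3 = 1.
  54 = 2*19 + 16, so a_4 = 2.
  19 = 1*16 + 3, so a_5 = 1.
  16 = 5*3 + 1, so a_6 = 5.
  3 = 3*1 + 0, so a_7 = 3.
The remainder reaches 0 after 8 divisions, so the expansion has 8 partial quotients, read off in order.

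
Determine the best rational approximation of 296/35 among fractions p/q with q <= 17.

Expand x = 296/35 as a continued fraction with the Euclidean algorithm:
  296 = 8*35 + 16, so a_0 = 8.
  35 = 2*16 + 3, so a_1 = 2.
  16 = 5*3 + 1, so a_2 = 5.
  3 = 3*1 + 0, so a_3 = 3.
so x = [8; 2, 5, 3].
Convergents (p_i = a_i*p_{i-1} + p_{i-2}, q_i = a_i*q_{i-1} + q_{i-2} with p_{-2}=0, p_{-1}=1, q_{-2}=1, q_{-1}=0), until the denominator exceeds 17:
  i=0: a_0=8, p_0 = 8*1 + 0 = 8, q_0 = 8*0 + 1 = 1.
  i=1: a_1=2, p_1 = 2*8 + 1 = 17, q_1 = 2*1 + 0 = 2.
  i=2: a_2=5, p_2 = 5*17 + 8 = 93, q_2 = 5*2 + 1 = 11.
  i=3: a_3=3, p_3 = 3*93 + 17 = 296, q_3 = 3*11 + 2 = 35.
q_3 = 35 > 17, so the last convergent with denominator <= 17 is p_2/q_2 = 93/11.
The closest fraction with denominator <= 17 is either p_2/q_2 or the intermediate fraction (k*p_2 + p_1)/(k*q_2 + q_1) with the largest k >= 1 whose denominator stays <= 17; these approach x as k grows, and every other convergent or intermediate fraction in range is farther away.
Largest k: floor((17 - q_1)/q_2) = floor((17 - 2)/11) = 1.
That gives (1*93 + 17)/(1*11 + 2) = 110/13.
Compare the errors: |x - 93/11| = |296*11 - 93*35|/(35*11) = 1/385, and |x - 110/13| = |296*13 - 110*35|/(35*13) = 2/455.
Cross-multiplying, 1*455 = 455 < 770 = 2*385, so 1/385 is smaller: the convergent 93/11 is closer to x than 110/13.

93/11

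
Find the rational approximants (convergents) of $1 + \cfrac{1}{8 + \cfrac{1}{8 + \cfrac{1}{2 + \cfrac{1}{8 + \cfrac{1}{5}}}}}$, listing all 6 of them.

Using the convergent recurrence p_i = a_i*p_{i-1} + p_{i-2}, q_i = a_i*q_{i-1} + q_{i-2} with p_{-2}=0, p_{-1}=1, q_{-2}=1, q_{-1}=0:
  i=0: a_0=1, p_0 = 1*1 + 0 = 1, q_0 = 1*0 + 1 = 1.
  i=1: a_1=8, p_1 = 8*1 + 1 = 9, q_1 = 8*1 + 0 = 8.
  i=2: a_2=8, p_2 = 8*9 + 1 = 73, q_2 = 8*8 + 1 = 65.
  i=3: a_3=2, p_3 = 2*73 + 9 = 155, q_3 = 2*65 + 8 = 138.
  i=4: a_4=8, p_4 = 8*155 + 73 = 1313, q_4 = 8*138 + 65 = 1169.
  i=5: a_5=5, p_5 = 5*1313 + 155 = 6720, q_5 = 5*1169 + 138 = 5983.

1/1, 9/8, 73/65, 155/138, 1313/1169, 6720/5983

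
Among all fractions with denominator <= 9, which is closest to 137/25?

11/2

Expand x = 137/25 as a continued fraction with the Euclidean algorithm:
  137 = 5*25 + 12, so a_0 = 5.
  25 = 2*12 + 1, so a_1 = 2.
  12 = 12*1 + 0, so a_2 = 12.
so x = [5; 2, 12].
Convergents (p_i = a_i*p_{i-1} + p_{i-2}, q_i = a_i*q_{i-1} + q_{i-2} with p_{-2}=0, p_{-1}=1, q_{-2}=1, q_{-1}=0), until the denominator exceeds 9:
  i=0: a_0=5, p_0 = 5*1 + 0 = 5, q_0 = 5*0 + 1 = 1.
  i=1: a_1=2, p_1 = 2*5 + 1 = 11, q_1 = 2*1 + 0 = 2.
  i=2: a_2=12, p_2 = 12*11 + 5 = 137, q_2 = 12*2 + 1 = 25.
q_2 = 25 > 9, so the last convergent with denominator <= 9 is p_1/q_1 = 11/2.
The closest fraction with denominator <= 9 is either p_1/q_1 or the intermediate fraction (k*p_1 + p_0)/(k*q_1 + q_0) with the largest k >= 1 whose denominator stays <= 9; these approach x as k grows, and every other convergent or intermediate fraction in range is farther away.
Largest k: floor((9 - q_0)/q_1) = floor((9 - 1)/2) = 4.
That gives (4*11 + 5)/(4*2 + 1) = 49/9.
Compare the errors: |x - 11/2| = |137*2 - 11*25|/(25*2) = 1/50, and |x - 49/9| = |137*9 - 49*25|/(25*9) = 8/225.
Cross-multiplying, 1*225 = 225 < 400 = 8*50, so 1/50 is smaller: the convergent 11/2 is closer to x than 49/9.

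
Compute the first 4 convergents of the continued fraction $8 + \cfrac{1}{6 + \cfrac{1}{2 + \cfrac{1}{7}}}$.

8/1, 49/6, 106/13, 791/97

Using the convergent recurrence p_i = a_i*p_{i-1} + p_{i-2}, q_i = a_i*q_{i-1} + q_{i-2} with p_{-2}=0, p_{-1}=1, q_{-2}=1, q_{-1}=0:
  i=0: a_0=8, p_0 = 8*1 + 0 = 8, q_0 = 8*0 + 1 = 1.
  i=1: a_1=6, p_1 = 6*8 + 1 = 49, q_1 = 6*1 + 0 = 6.
  i=2: a_2=2, p_2 = 2*49 + 8 = 106, q_2 = 2*6 + 1 = 13.
  i=3: a_3=7, p_3 = 7*106 + 49 = 791, q_3 = 7*13 + 6 = 97.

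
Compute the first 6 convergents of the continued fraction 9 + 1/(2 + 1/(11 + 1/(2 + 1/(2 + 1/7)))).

9/1, 19/2, 218/23, 455/48, 1128/119, 8351/881

Using the convergent recurrence p_i = a_i*p_{i-1} + p_{i-2}, q_i = a_i*q_{i-1} + q_{i-2} with p_{-2}=0, p_{-1}=1, q_{-2}=1, q_{-1}=0:
  i=0: a_0=9, p_0 = 9*1 + 0 = 9, q_0 = 9*0 + 1 = 1.
  i=1: a_1=2, p_1 = 2*9 + 1 = 19, q_1 = 2*1 + 0 = 2.
  i=2: a_2=11, p_2 = 11*19 + 9 = 218, q_2 = 11*2 + 1 = 23.
  i=3: a_3=2, p_3 = 2*218 + 19 = 455, q_3 = 2*23 + 2 = 48.
  i=4: a_4=2, p_4 = 2*455 + 218 = 1128, q_4 = 2*48 + 23 = 119.
  i=5: a_5=7, p_5 = 7*1128 + 455 = 8351, q_5 = 7*119 + 48 = 881.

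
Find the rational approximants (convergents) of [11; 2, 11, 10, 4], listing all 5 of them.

Using the convergent recurrence p_i = a_i*p_{i-1} + p_{i-2}, q_i = a_i*q_{i-1} + q_{i-2} with p_{-2}=0, p_{-1}=1, q_{-2}=1, q_{-1}=0:
  i=0: a_0=11, p_0 = 11*1 + 0 = 11, q_0 = 11*0 + 1 = 1.
  i=1: a_1=2, p_1 = 2*11 + 1 = 23, q_1 = 2*1 + 0 = 2.
  i=2: a_2=11, p_2 = 11*23 + 11 = 264, q_2 = 11*2 + 1 = 23.
  i=3: a_3=10, p_3 = 10*264 + 23 = 2663, q_3 = 10*23 + 2 = 232.
  i=4: a_4=4, p_4 = 4*2663 + 264 = 10916, q_4 = 4*232 + 23 = 951.

11/1, 23/2, 264/23, 2663/232, 10916/951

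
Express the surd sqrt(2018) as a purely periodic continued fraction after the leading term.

Write x_i = (sqrt(2018) + m_i)/d_i with (m_0, d_0) = (0, 1). a_0 = floor(sqrt(2018)) = 44, since 44^2 = 1936 <= 2018 < 2025 = 45^2.
Iterate m_{i+1} = d_i*a_i - m_i, d_{i+1} = (2018 - m_{i+1}^2)/d_i, a_{i+1} = floor((a_0 + m_{i+1})/d_{i+1}):
  m_1 = 1*44 - 0 = 44, d_1 = (2018 - 44^2)/1 = 82/1 = 82, a_1 = floor((44 + 44)/82) = 1.
  m_2 = 82*1 - 44 = 38, d_2 = (2018 - 38^2)/82 = 574/82 = 7, a_2 = floor((44 + 38)/7) = 11.
  m_3 = 7*11 - 38 = 39, d_3 = (2018 - 39^2)/7 = 497/7 = 71, a_3 = floor((44 + 39)/71) = 1.
  m_4 = 71*1 - 39 = 32, d_4 = (2018 - 32^2)/71 = 994/71 = 14, a_4 = floor((44 + 32)/14) = 5.
  m_5 = 14*5 - 32 = 38, d_5 = (2018 - 38^2)/14 = 574/14 = 41, a_5 = floor((44 + 38)/41) = 2.
  m_6 = 41*2 - 38 = 44, d_6 = (2018 - 44^2)/41 = 82/41 = 2, a_6 = floor((44 + 44)/2) = 44.
  m_7 = 2*44 - 44 = 44, d_7 = (2018 - 44^2)/2 = 82/2 = 41, a_7 = floor((44 + 44)/41) = 2.
  m_8 = 41*2 - 44 = 38, d_8 = (2018 - 38^2)/41 = 574/41 = 14, a_8 = floor((44 + 38)/14) = 5.
  m_9 = 14*5 - 38 = 32, d_9 = (2018 - 32^2)/14 = 994/14 = 71, a_9 = floor((44 + 32)/71) = 1.
  m_10 = 71*1 - 32 = 39, d_10 = (2018 - 39^2)/71 = 497/71 = 7, a_10 = floor((44 + 39)/7) = 11.
  m_11 = 7*11 - 39 = 38, d_11 = (2018 - 38^2)/7 = 574/7 = 82, a_11 = floor((44 + 38)/82) = 1.
  m_12 = 82*1 - 38 = 44, d_12 = (2018 - 44^2)/82 = 82/82 = 1, a_12 = floor((44 + 44)/1) = 88.
  m_13 = 1*88 - 44 = 44, d_13 = (2018 - 44^2)/1 = 82/1 = 82: (m_13, d_13) = (m_1, d_1) = (44, 82), so from here the quotients repeat a_1, ..., a_12; the period length is 12.
Hence the expansion of sqrt(2018) is a_0 = 44 followed by the repeating block 1, 11, 1, 5, 2, 44, 2, 5, 1, 11, 1, 88 (period 12).

[44; (1, 11, 1, 5, 2, 44, 2, 5, 1, 11, 1, 88)]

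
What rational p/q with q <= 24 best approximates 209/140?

Expand x = 209/140 as a continued fraction with the Euclidean algorithm:
  209 = 1*140 + 69, so a_0 = 1.
  140 = 2*69 + 2, so a_1 = 2.
  69 = 34*2 + 1, so a_2 = 34.
  2 = 2*1 + 0, so a_3 = 2.
so x = [1; 2, 34, 2].
Convergents (p_i = a_i*p_{i-1} + p_{i-2}, q_i = a_i*q_{i-1} + q_{i-2} with p_{-2}=0, p_{-1}=1, q_{-2}=1, q_{-1}=0), until the denominator exceeds 24:
  i=0: a_0=1, p_0 = 1*1 + 0 = 1, q_0 = 1*0 + 1 = 1.
  i=1: a_1=2, p_1 = 2*1 + 1 = 3, q_1 = 2*1 + 0 = 2.
  i=2: a_2=34, p_2 = 34*3 + 1 = 103, q_2 = 34*2 + 1 = 69.
q_2 = 69 > 24, so the last convergent with denominator <= 24 is p_1/q_1 = 3/2.
The closest fraction with denominator <= 24 is either p_1/q_1 or the intermediate fraction (k*p_1 + p_0)/(k*q_1 + q_0) with the largest k >= 1 whose denominator stays <= 24; these approach x as k grows, and every other convergent or intermediate fraction in range is farther away.
Largest k: floor((24 - q_0)/q_1) = floor((24 - 1)/2) = 11.
That gives (11*3 + 1)/(11*2 + 1) = 34/23.
Compare the errors: |x - 3/2| = |209*2 - 3*140|/(140*2) = 2/280, and |x - 34/23| = |209*23 - 34*140|/(140*23) = 47/3220.
Cross-multiplying, 2*3220 = 6440 < 13160 = 47*280, so 2/280 is smaller: the convergent 3/2 is closer to x than 34/23.

3/2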